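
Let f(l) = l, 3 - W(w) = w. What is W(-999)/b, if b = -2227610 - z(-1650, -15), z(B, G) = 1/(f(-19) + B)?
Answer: -1672338/3717881089 ≈ -0.00044981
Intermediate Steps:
W(w) = 3 - w
z(B, G) = 1/(-19 + B)
b = -3717881089/1669 (b = -2227610 - 1/(-19 - 1650) = -2227610 - 1/(-1669) = -2227610 - 1*(-1/1669) = -2227610 + 1/1669 = -3717881089/1669 ≈ -2.2276e+6)
W(-999)/b = (3 - 1*(-999))/(-3717881089/1669) = (3 + 999)*(-1669/3717881089) = 1002*(-1669/3717881089) = -1672338/3717881089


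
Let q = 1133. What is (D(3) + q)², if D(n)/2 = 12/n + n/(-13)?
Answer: 219839929/169 ≈ 1.3008e+6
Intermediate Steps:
D(n) = 24/n - 2*n/13 (D(n) = 2*(12/n + n/(-13)) = 2*(12/n + n*(-1/13)) = 2*(12/n - n/13) = 24/n - 2*n/13)
(D(3) + q)² = ((24/3 - 2/13*3) + 1133)² = ((24*(⅓) - 6/13) + 1133)² = ((8 - 6/13) + 1133)² = (98/13 + 1133)² = (14827/13)² = 219839929/169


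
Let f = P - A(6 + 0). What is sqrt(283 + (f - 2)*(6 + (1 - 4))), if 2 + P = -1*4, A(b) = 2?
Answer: sqrt(253) ≈ 15.906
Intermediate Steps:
P = -6 (P = -2 - 1*4 = -2 - 4 = -6)
f = -8 (f = -6 - 1*2 = -6 - 2 = -8)
sqrt(283 + (f - 2)*(6 + (1 - 4))) = sqrt(283 + (-8 - 2)*(6 + (1 - 4))) = sqrt(283 - 10*(6 - 3)) = sqrt(283 - 10*3) = sqrt(283 - 30) = sqrt(253)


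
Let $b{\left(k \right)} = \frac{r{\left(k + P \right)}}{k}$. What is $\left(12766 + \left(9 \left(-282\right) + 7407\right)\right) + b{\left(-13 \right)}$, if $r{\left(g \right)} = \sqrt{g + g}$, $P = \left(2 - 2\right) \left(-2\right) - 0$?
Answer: $17635 - \frac{i \sqrt{26}}{13} \approx 17635.0 - 0.39223 i$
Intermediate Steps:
$P = 0$ ($P = 0 \left(-2\right) + 0 = 0 + 0 = 0$)
$r{\left(g \right)} = \sqrt{2} \sqrt{g}$ ($r{\left(g \right)} = \sqrt{2 g} = \sqrt{2} \sqrt{g}$)
$b{\left(k \right)} = \frac{\sqrt{2}}{\sqrt{k}}$ ($b{\left(k \right)} = \frac{\sqrt{2} \sqrt{k + 0}}{k} = \frac{\sqrt{2} \sqrt{k}}{k} = \frac{\sqrt{2}}{\sqrt{k}}$)
$\left(12766 + \left(9 \left(-282\right) + 7407\right)\right) + b{\left(-13 \right)} = \left(12766 + \left(9 \left(-282\right) + 7407\right)\right) + \frac{\sqrt{2}}{i \sqrt{13}} = \left(12766 + \left(-2538 + 7407\right)\right) + \sqrt{2} \left(- \frac{i \sqrt{13}}{13}\right) = \left(12766 + 4869\right) - \frac{i \sqrt{26}}{13} = 17635 - \frac{i \sqrt{26}}{13}$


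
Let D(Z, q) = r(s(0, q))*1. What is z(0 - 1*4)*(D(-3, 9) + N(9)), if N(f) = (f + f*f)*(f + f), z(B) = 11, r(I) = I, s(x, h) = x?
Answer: 17820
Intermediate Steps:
D(Z, q) = 0 (D(Z, q) = 0*1 = 0)
N(f) = 2*f*(f + f²) (N(f) = (f + f²)*(2*f) = 2*f*(f + f²))
z(0 - 1*4)*(D(-3, 9) + N(9)) = 11*(0 + 2*9²*(1 + 9)) = 11*(0 + 2*81*10) = 11*(0 + 1620) = 11*1620 = 17820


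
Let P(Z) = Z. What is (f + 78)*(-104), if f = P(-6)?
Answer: -7488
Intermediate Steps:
f = -6
(f + 78)*(-104) = (-6 + 78)*(-104) = 72*(-104) = -7488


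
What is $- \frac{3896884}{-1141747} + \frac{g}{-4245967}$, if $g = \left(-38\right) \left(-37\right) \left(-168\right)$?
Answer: $\frac{16815730642204}{4847820084349} \approx 3.4687$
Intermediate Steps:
$g = -236208$ ($g = 1406 \left(-168\right) = -236208$)
$- \frac{3896884}{-1141747} + \frac{g}{-4245967} = - \frac{3896884}{-1141747} - \frac{236208}{-4245967} = \left(-3896884\right) \left(- \frac{1}{1141747}\right) - - \frac{236208}{4245967} = \frac{3896884}{1141747} + \frac{236208}{4245967} = \frac{16815730642204}{4847820084349}$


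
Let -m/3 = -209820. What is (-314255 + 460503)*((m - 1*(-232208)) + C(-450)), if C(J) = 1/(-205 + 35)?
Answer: 10711463768316/85 ≈ 1.2602e+11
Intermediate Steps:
m = 629460 (m = -3*(-209820) = 629460)
C(J) = -1/170 (C(J) = 1/(-170) = -1/170)
(-314255 + 460503)*((m - 1*(-232208)) + C(-450)) = (-314255 + 460503)*((629460 - 1*(-232208)) - 1/170) = 146248*((629460 + 232208) - 1/170) = 146248*(861668 - 1/170) = 146248*(146483559/170) = 10711463768316/85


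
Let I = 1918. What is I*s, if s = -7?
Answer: -13426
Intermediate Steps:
I*s = 1918*(-7) = -13426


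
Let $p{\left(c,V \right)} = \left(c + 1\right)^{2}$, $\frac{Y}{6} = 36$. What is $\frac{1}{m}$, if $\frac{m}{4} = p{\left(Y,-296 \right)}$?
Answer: $\frac{1}{188356} \approx 5.3091 \cdot 10^{-6}$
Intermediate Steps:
$Y = 216$ ($Y = 6 \cdot 36 = 216$)
$p{\left(c,V \right)} = \left(1 + c\right)^{2}$
$m = 188356$ ($m = 4 \left(1 + 216\right)^{2} = 4 \cdot 217^{2} = 4 \cdot 47089 = 188356$)
$\frac{1}{m} = \frac{1}{188356}$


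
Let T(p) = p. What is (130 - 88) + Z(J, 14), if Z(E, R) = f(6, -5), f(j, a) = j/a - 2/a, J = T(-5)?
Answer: 206/5 ≈ 41.200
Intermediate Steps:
J = -5
f(j, a) = -2/a + j/a
Z(E, R) = -⅘ (Z(E, R) = (-2 + 6)/(-5) = -⅕*4 = -⅘)
(130 - 88) + Z(J, 14) = (130 - 88) - ⅘ = 42 - ⅘ = 206/5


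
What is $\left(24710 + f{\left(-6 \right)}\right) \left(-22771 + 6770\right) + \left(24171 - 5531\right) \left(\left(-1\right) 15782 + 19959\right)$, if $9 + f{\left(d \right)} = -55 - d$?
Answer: $-316597372$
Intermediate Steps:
$f{\left(d \right)} = -64 - d$ ($f{\left(d \right)} = -9 - \left(55 + d\right) = -64 - d$)
$\left(24710 + f{\left(-6 \right)}\right) \left(-22771 + 6770\right) + \left(24171 - 5531\right) \left(\left(-1\right) 15782 + 19959\right) = \left(24710 - 58\right) \left(-22771 + 6770\right) + \left(24171 - 5531\right) \left(\left(-1\right) 15782 + 19959\right) = \left(24710 + \left(-64 + 6\right)\right) \left(-16001\right) + 18640 \left(-15782 + 19959\right) = \left(24710 - 58\right) \left(-16001\right) + 18640 \cdot 4177 = 24652 \left(-16001\right) + 77859280 = -394456652 + 77859280 = -316597372$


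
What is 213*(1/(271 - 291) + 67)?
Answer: 285207/20 ≈ 14260.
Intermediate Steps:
213*(1/(271 - 291) + 67) = 213*(1/(-20) + 67) = 213*(-1/20 + 67) = 213*(1339/20) = 285207/20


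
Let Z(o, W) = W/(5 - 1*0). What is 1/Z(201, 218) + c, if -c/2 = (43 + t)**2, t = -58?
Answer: -98095/218 ≈ -449.98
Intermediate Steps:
Z(o, W) = W/5 (Z(o, W) = W/(5 + 0) = W/5)
c = -450 (c = -2*(43 - 58)**2 = -2*(-15)**2 = -2*225 = -450)
1/Z(201, 218) + c = 1/((1/5)*218) - 450 = 1/(218/5) - 450 = 5/218 - 450 = -98095/218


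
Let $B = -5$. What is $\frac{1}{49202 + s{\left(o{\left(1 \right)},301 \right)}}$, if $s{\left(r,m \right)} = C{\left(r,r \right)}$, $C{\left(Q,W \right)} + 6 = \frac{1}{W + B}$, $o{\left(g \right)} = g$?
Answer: $\frac{4}{196783} \approx 2.0327 \cdot 10^{-5}$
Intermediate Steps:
$C{\left(Q,W \right)} = -6 + \frac{1}{-5 + W}$ ($C{\left(Q,W \right)} = -6 + \frac{1}{W - 5} = -6 + \frac{1}{-5 + W}$)
$s{\left(r,m \right)} = \frac{31 - 6 r}{-5 + r}$
$\frac{1}{49202 + s{\left(o{\left(1 \right)},301 \right)}} = \frac{1}{49202 + \frac{31 - 6}{-5 + 1}} = \frac{1}{49202 + \frac{31 - 6}{-4}} = \frac{1}{49202 - \frac{25}{4}} = \frac{1}{\frac{196783}{4}} = \frac{4}{196783}$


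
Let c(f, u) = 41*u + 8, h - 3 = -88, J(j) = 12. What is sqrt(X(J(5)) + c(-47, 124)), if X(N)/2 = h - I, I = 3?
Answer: 2*sqrt(1229) ≈ 70.114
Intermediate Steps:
h = -85 (h = 3 - 88 = -85)
X(N) = -176 (X(N) = 2*(-85 - 1*3) = 2*(-85 - 3) = 2*(-88) = -176)
c(f, u) = 8 + 41*u
sqrt(X(J(5)) + c(-47, 124)) = sqrt(-176 + (8 + 41*124)) = sqrt(-176 + (8 + 5084)) = sqrt(-176 + 5092) = sqrt(4916) = 2*sqrt(1229)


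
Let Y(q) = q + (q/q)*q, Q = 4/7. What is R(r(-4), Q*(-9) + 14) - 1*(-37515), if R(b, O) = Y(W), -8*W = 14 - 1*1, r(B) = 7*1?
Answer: 150047/4 ≈ 37512.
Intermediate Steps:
Q = 4/7 (Q = 4*(⅐) = 4/7 ≈ 0.57143)
r(B) = 7
W = -13/8 (W = -(14 - 1*1)/8 = -(14 - 1)/8 = -⅛*13 = -13/8 ≈ -1.6250)
Y(q) = 2*q (Y(q) = q + 1*q = q + q = 2*q)
R(b, O) = -13/4 (R(b, O) = 2*(-13/8) = -13/4)
R(r(-4), Q*(-9) + 14) - 1*(-37515) = -13/4 - 1*(-37515) = -13/4 + 37515 = 150047/4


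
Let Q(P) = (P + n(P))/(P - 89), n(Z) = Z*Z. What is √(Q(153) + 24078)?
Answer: √1564554/8 ≈ 156.35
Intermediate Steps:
n(Z) = Z²
Q(P) = (P + P²)/(-89 + P) (Q(P) = (P + P²)/(P - 89) = (P + P²)/(-89 + P))
√(Q(153) + 24078) = √(153*(1 + 153)/(-89 + 153) + 24078) = √(153*154/64 + 24078) = √(153*(1/64)*154 + 24078) = √(11781/32 + 24078) = √(782277/32) = √1564554/8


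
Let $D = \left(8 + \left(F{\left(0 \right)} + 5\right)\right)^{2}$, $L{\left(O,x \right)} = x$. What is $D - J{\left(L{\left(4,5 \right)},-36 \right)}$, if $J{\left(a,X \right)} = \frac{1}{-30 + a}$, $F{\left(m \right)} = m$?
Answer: $\frac{4226}{25} \approx 169.04$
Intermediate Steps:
$D = 169$ ($D = \left(8 + \left(0 + 5\right)\right)^{2} = \left(8 + 5\right)^{2} = 13^{2} = 169$)
$D - J{\left(L{\left(4,5 \right)},-36 \right)} = 169 - \frac{1}{-30 + 5} = 169 - \frac{1}{-25} = 169 - - \frac{1}{25} = 169 + \frac{1}{25} = \frac{4226}{25}$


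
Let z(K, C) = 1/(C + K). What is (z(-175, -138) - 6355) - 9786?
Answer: -5052134/313 ≈ -16141.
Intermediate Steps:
(z(-175, -138) - 6355) - 9786 = (1/(-138 - 175) - 6355) - 9786 = (1/(-313) - 6355) - 9786 = (-1/313 - 6355) - 9786 = -1989116/313 - 9786 = -5052134/313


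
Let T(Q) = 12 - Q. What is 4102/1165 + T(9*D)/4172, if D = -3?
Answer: 17158979/4860380 ≈ 3.5304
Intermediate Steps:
4102/1165 + T(9*D)/4172 = 4102/1165 + (12 - 9*(-3))/4172 = 4102*(1/1165) + (12 - 1*(-27))*(1/4172) = 4102/1165 + (12 + 27)*(1/4172) = 4102/1165 + 39*(1/4172) = 4102/1165 + 39/4172 = 17158979/4860380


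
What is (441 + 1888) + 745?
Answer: 3074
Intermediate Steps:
(441 + 1888) + 745 = 2329 + 745 = 3074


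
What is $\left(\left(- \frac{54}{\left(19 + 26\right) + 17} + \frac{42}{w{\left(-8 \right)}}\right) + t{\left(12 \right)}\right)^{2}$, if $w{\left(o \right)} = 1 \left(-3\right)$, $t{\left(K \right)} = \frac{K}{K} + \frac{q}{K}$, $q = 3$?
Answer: $\frac{2852721}{15376} \approx 185.53$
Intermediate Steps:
$t{\left(K \right)} = 1 + \frac{3}{K}$ ($t{\left(K \right)} = \frac{K}{K} + \frac{3}{K} = 1 + \frac{3}{K}$)
$w{\left(o \right)} = -3$
$\left(\left(- \frac{54}{\left(19 + 26\right) + 17} + \frac{42}{w{\left(-8 \right)}}\right) + t{\left(12 \right)}\right)^{2} = \left(\left(- \frac{54}{\left(19 + 26\right) + 17} + \frac{42}{-3}\right) + \frac{3 + 12}{12}\right)^{2} = \left(\left(- \frac{54}{45 + 17} + 42 \left(- \frac{1}{3}\right)\right) + \frac{1}{12} \cdot 15\right)^{2} = \left(\left(- \frac{54}{62} - 14\right) + \frac{5}{4}\right)^{2} = \left(\left(\left(-54\right) \frac{1}{62} - 14\right) + \frac{5}{4}\right)^{2} = \left(\left(- \frac{27}{31} - 14\right) + \frac{5}{4}\right)^{2} = \left(- \frac{461}{31} + \frac{5}{4}\right)^{2} = \left(- \frac{1689}{124}\right)^{2} = \frac{2852721}{15376}$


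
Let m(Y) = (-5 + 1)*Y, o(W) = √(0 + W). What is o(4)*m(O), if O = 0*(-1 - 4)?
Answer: 0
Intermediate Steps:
O = 0 (O = 0*(-5) = 0)
o(W) = √W
m(Y) = -4*Y
o(4)*m(O) = √4*(-4*0) = 2*0 = 0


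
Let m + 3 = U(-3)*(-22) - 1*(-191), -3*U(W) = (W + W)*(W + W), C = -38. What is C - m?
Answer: -490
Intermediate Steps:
U(W) = -4*W**2/3 (U(W) = -(W + W)*(W + W)/3 = -2*W*2*W/3 = -4*W**2/3)
m = 452 (m = -3 + (-4/3*(-3)**2*(-22) - 1*(-191)) = -3 + (-4/3*9*(-22) + 191) = -3 + (-12*(-22) + 191) = -3 + (264 + 191) = -3 + 455 = 452)
C - m = -38 - 1*452 = -38 - 452 = -490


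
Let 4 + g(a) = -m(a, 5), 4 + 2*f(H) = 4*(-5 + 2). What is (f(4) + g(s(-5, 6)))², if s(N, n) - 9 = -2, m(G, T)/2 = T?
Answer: 484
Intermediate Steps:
m(G, T) = 2*T
f(H) = -8 (f(H) = -2 + (4*(-5 + 2))/2 = -2 + (4*(-3))/2 = -2 + (½)*(-12) = -2 - 6 = -8)
s(N, n) = 7 (s(N, n) = 9 - 2 = 7)
g(a) = -14 (g(a) = -4 - 2*5 = -4 - 1*10 = -4 - 10 = -14)
(f(4) + g(s(-5, 6)))² = (-8 - 14)² = (-22)² = 484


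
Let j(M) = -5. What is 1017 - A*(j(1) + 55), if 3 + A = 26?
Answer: -133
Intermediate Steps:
A = 23 (A = -3 + 26 = 23)
1017 - A*(j(1) + 55) = 1017 - 23*(-5 + 55) = 1017 - 23*50 = 1017 - 1*1150 = 1017 - 1150 = -133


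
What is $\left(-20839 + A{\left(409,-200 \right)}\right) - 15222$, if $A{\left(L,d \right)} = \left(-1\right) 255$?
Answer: $-36316$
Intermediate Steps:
$A{\left(L,d \right)} = -255$
$\left(-20839 + A{\left(409,-200 \right)}\right) - 15222 = \left(-20839 - 255\right) - 15222 = -21094 - 15222 = -36316$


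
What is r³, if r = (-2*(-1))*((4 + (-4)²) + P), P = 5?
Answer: 125000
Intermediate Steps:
r = 50 (r = (-2*(-1))*((4 + (-4)²) + 5) = 2*((4 + 16) + 5) = 2*(20 + 5) = 2*25 = 50)
r³ = 50³ = 125000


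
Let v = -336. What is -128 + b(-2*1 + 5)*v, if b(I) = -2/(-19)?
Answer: -3104/19 ≈ -163.37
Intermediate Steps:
b(I) = 2/19 (b(I) = -2*(-1/19) = 2/19)
-128 + b(-2*1 + 5)*v = -128 + (2/19)*(-336) = -128 - 672/19 = -3104/19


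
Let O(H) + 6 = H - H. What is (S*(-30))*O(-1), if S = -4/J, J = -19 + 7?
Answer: 60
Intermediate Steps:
J = -12
O(H) = -6 (O(H) = -6 + (H - H) = -6 + 0 = -6)
S = ⅓ (S = -4/(-12) = -4*(-1/12) = ⅓ ≈ 0.33333)
(S*(-30))*O(-1) = ((⅓)*(-30))*(-6) = -10*(-6) = 60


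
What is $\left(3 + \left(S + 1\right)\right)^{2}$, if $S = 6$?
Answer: $100$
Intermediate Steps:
$\left(3 + \left(S + 1\right)\right)^{2} = \left(3 + \left(6 + 1\right)\right)^{2} = \left(3 + 7\right)^{2} = 10^{2} = 100$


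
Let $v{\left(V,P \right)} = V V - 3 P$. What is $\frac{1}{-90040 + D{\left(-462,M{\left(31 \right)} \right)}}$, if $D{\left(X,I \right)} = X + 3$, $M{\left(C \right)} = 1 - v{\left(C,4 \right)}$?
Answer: $- \frac{1}{90499} \approx -1.105 \cdot 10^{-5}$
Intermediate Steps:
$v{\left(V,P \right)} = V^{2} - 3 P$
$M{\left(C \right)} = 13 - C^{2}$ ($M{\left(C \right)} = 1 - \left(C^{2} - 12\right) = 1 - \left(-12 + C^{2}\right) = 13 - C^{2}$)
$D{\left(X,I \right)} = 3 + X$
$\frac{1}{-90040 + D{\left(-462,M{\left(31 \right)} \right)}} = \frac{1}{-90040 + \left(3 - 462\right)} = \frac{1}{-90040 - 459} = \frac{1}{-90499} = - \frac{1}{90499}$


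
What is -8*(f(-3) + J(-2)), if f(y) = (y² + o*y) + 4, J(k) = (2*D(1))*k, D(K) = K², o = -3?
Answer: -144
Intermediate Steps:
J(k) = 2*k (J(k) = (2*1²)*k = (2*1)*k = 2*k)
f(y) = 4 + y² - 3*y (f(y) = (y² - 3*y) + 4 = 4 + y² - 3*y)
-8*(f(-3) + J(-2)) = -8*((4 + (-3)² - 3*(-3)) + 2*(-2)) = -8*((4 + 9 + 9) - 4) = -8*(22 - 4) = -8*18 = -144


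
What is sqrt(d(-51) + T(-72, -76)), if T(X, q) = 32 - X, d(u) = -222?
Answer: I*sqrt(118) ≈ 10.863*I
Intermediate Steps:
sqrt(d(-51) + T(-72, -76)) = sqrt(-222 + (32 - 1*(-72))) = sqrt(-222 + (32 + 72)) = sqrt(-222 + 104) = sqrt(-118) = I*sqrt(118)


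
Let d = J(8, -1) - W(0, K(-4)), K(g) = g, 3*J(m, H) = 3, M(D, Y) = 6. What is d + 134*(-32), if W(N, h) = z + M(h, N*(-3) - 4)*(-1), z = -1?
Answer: -4280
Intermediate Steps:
J(m, H) = 1 (J(m, H) = (⅓)*3 = 1)
W(N, h) = -7 (W(N, h) = -1 + 6*(-1) = -1 - 6 = -7)
d = 8 (d = 1 - 1*(-7) = 1 + 7 = 8)
d + 134*(-32) = 8 + 134*(-32) = 8 - 4288 = -4280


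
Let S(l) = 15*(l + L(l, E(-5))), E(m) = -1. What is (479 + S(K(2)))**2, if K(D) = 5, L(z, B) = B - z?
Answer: 215296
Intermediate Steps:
S(l) = -15 (S(l) = 15*(l + (-1 - l)) = 15*(-1) = -15)
(479 + S(K(2)))**2 = (479 - 15)**2 = 464**2 = 215296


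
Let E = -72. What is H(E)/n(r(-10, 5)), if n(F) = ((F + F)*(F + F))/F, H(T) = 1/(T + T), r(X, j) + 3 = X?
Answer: 1/7488 ≈ 0.00013355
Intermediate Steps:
r(X, j) = -3 + X
H(T) = 1/(2*T)
n(F) = 4*F (n(F) = ((2*F)*(2*F))/F = (4*F**2)/F = 4*F)
H(E)/n(r(-10, 5)) = ((1/2)/(-72))/((4*(-3 - 10))) = ((1/2)*(-1/72))/((4*(-13))) = -1/144/(-52) = -1/144*(-1/52) = 1/7488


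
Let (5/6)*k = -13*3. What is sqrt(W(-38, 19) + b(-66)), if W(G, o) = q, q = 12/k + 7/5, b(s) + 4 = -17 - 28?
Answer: 2*I*sqrt(454935)/195 ≈ 6.9178*I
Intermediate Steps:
b(s) = -49 (b(s) = -4 + (-17 - 28) = -4 - 45 = -49)
k = -234/5 (k = 6*(-13*3)/5 = (6/5)*(-39) = -234/5 ≈ -46.800)
q = 223/195 (q = 12/(-234/5) + 7/5 = 12*(-5/234) + 7*(1/5) = -10/39 + 7/5 = 223/195 ≈ 1.1436)
W(G, o) = 223/195
sqrt(W(-38, 19) + b(-66)) = sqrt(223/195 - 49) = sqrt(-9332/195) = 2*I*sqrt(454935)/195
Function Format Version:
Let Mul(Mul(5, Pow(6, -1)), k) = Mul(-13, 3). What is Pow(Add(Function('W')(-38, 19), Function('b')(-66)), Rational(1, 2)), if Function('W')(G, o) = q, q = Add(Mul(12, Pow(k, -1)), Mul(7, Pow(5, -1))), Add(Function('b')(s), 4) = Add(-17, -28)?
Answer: Mul(Rational(2, 195), I, Pow(454935, Rational(1, 2))) ≈ Mul(6.9178, I)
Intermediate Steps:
Function('b')(s) = -49 (Function('b')(s) = Add(-4, Add(-17, -28)) = Add(-4, -45) = -49)
k = Rational(-234, 5) (k = Mul(Rational(6, 5), Mul(-13, 3)) = Mul(Rational(6, 5), -39) = Rational(-234, 5) ≈ -46.800)
q = Rational(223, 195) (q = Add(Mul(12, Pow(Rational(-234, 5), -1)), Mul(7, Pow(5, -1))) = Add(Mul(12, Rational(-5, 234)), Mul(7, Rational(1, 5))) = Add(Rational(-10, 39), Rational(7, 5)) = Rational(223, 195) ≈ 1.1436)
Function('W')(G, o) = Rational(223, 195)
Pow(Add(Function('W')(-38, 19), Function('b')(-66)), Rational(1, 2)) = Pow(Add(Rational(223, 195), -49), Rational(1, 2)) = Pow(Rational(-9332, 195), Rational(1, 2)) = Mul(Rational(2, 195), I, Pow(454935, Rational(1, 2)))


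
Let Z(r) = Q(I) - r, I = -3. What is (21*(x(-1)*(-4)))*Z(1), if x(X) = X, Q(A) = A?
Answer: -336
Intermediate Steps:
Z(r) = -3 - r
(21*(x(-1)*(-4)))*Z(1) = (21*(-1*(-4)))*(-3 - 1*1) = (21*4)*(-3 - 1) = 84*(-4) = -336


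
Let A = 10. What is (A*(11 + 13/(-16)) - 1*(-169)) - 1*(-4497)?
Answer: 38143/8 ≈ 4767.9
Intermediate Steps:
(A*(11 + 13/(-16)) - 1*(-169)) - 1*(-4497) = (10*(11 + 13/(-16)) - 1*(-169)) - 1*(-4497) = (10*(11 + 13*(-1/16)) + 169) + 4497 = (10*(11 - 13/16) + 169) + 4497 = (10*(163/16) + 169) + 4497 = (815/8 + 169) + 4497 = 2167/8 + 4497 = 38143/8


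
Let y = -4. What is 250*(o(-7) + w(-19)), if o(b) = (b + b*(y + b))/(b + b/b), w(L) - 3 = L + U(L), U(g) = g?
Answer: -35000/3 ≈ -11667.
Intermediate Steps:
w(L) = 3 + 2*L (w(L) = 3 + (L + L) = 3 + 2*L)
o(b) = (b + b*(-4 + b))/(1 + b) (o(b) = (b + b*(-4 + b))/(b + b/b) = (b + b*(-4 + b))/(b + 1) = (b + b*(-4 + b))/(1 + b))
250*(o(-7) + w(-19)) = 250*(-7*(-3 - 7)/(1 - 7) + (3 + 2*(-19))) = 250*(-7*(-10)/(-6) + (3 - 38)) = 250*(-7*(-⅙)*(-10) - 35) = 250*(-35/3 - 35) = 250*(-140/3) = -35000/3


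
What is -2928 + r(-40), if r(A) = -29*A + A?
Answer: -1808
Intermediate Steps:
r(A) = -28*A
-2928 + r(-40) = -2928 - 28*(-40) = -2928 + 1120 = -1808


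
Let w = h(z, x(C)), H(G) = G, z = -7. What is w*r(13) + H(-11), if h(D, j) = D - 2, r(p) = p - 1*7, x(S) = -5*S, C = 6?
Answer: -65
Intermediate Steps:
r(p) = -7 + p (r(p) = p - 7 = -7 + p)
h(D, j) = -2 + D
w = -9 (w = -2 - 7 = -9)
w*r(13) + H(-11) = -9*(-7 + 13) - 11 = -9*6 - 11 = -54 - 11 = -65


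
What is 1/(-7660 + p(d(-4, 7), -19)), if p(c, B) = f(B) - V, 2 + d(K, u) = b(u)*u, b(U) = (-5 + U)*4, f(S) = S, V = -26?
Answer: -1/7653 ≈ -0.00013067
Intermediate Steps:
b(U) = -20 + 4*U
d(K, u) = -2 + u*(-20 + 4*u) (d(K, u) = -2 + (-20 + 4*u)*u = -2 + u*(-20 + 4*u))
p(c, B) = 26 + B (p(c, B) = B - 1*(-26) = B + 26 = 26 + B)
1/(-7660 + p(d(-4, 7), -19)) = 1/(-7660 + (26 - 19)) = 1/(-7660 + 7) = 1/(-7653) = -1/7653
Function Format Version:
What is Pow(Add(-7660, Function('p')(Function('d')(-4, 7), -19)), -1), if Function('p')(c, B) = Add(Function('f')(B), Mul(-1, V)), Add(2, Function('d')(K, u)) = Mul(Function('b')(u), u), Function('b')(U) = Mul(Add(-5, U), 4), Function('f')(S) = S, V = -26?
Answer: Rational(-1, 7653) ≈ -0.00013067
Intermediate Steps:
Function('b')(U) = Add(-20, Mul(4, U))
Function('d')(K, u) = Add(-2, Mul(u, Add(-20, Mul(4, u)))) (Function('d')(K, u) = Add(-2, Mul(Add(-20, Mul(4, u)), u)) = Add(-2, Mul(u, Add(-20, Mul(4, u)))))
Function('p')(c, B) = Add(26, B) (Function('p')(c, B) = Add(B, Mul(-1, -26)) = Add(B, 26) = Add(26, B))
Pow(Add(-7660, Function('p')(Function('d')(-4, 7), -19)), -1) = Pow(Add(-7660, Add(26, -19)), -1) = Pow(Add(-7660, 7), -1) = Pow(-7653, -1) = Rational(-1, 7653)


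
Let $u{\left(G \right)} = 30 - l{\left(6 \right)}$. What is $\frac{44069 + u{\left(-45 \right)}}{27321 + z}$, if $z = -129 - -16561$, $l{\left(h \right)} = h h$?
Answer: $\frac{44063}{43753} \approx 1.0071$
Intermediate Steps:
$l{\left(h \right)} = h^{2}$
$z = 16432$ ($z = -129 + 16561 = 16432$)
$u{\left(G \right)} = -6$ ($u{\left(G \right)} = 30 - 6^{2} = 30 - 36 = -6$)
$\frac{44069 + u{\left(-45 \right)}}{27321 + z} = \frac{44069 - 6}{27321 + 16432} = \frac{44063}{43753}$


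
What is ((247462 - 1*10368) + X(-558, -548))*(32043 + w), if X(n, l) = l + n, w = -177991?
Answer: -34441976624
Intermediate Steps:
((247462 - 1*10368) + X(-558, -548))*(32043 + w) = ((247462 - 1*10368) + (-548 - 558))*(32043 - 177991) = ((247462 - 10368) - 1106)*(-145948) = (237094 - 1106)*(-145948) = 235988*(-145948) = -34441976624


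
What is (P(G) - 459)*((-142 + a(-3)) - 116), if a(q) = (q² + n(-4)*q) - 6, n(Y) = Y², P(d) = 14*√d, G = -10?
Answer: 139077 - 4242*I*√10 ≈ 1.3908e+5 - 13414.0*I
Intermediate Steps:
a(q) = -6 + q² + 16*q (a(q) = (q² + (-4)²*q) - 6 = (q² + 16*q) - 6 = -6 + q² + 16*q)
(P(G) - 459)*((-142 + a(-3)) - 116) = (14*√(-10) - 459)*((-142 + (-6 + (-3)² + 16*(-3))) - 116) = (14*(I*√10) - 459)*((-142 + (-6 + 9 - 48)) - 116) = (14*I*√10 - 459)*((-142 - 45) - 116) = (-459 + 14*I*√10)*(-187 - 116) = (-459 + 14*I*√10)*(-303) = 139077 - 4242*I*√10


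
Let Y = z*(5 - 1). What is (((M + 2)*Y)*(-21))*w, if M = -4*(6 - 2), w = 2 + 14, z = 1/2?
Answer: 9408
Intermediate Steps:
z = 1/2 (z = 1*(1/2) = 1/2 ≈ 0.50000)
w = 16
Y = 2 (Y = (5 - 1)/2 = (1/2)*4 = 2)
M = -16 (M = -4*4 = -16)
(((M + 2)*Y)*(-21))*w = (((-16 + 2)*2)*(-21))*16 = (-14*2*(-21))*16 = -28*(-21)*16 = 588*16 = 9408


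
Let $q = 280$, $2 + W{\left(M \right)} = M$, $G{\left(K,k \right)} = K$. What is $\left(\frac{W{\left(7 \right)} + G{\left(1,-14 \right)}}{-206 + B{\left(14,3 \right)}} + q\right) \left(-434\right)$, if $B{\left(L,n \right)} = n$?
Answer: $- \frac{3523708}{29} \approx -1.2151 \cdot 10^{5}$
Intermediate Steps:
$W{\left(M \right)} = -2 + M$
$\left(\frac{W{\left(7 \right)} + G{\left(1,-14 \right)}}{-206 + B{\left(14,3 \right)}} + q\right) \left(-434\right) = \left(\frac{\left(-2 + 7\right) + 1}{-206 + 3} + 280\right) \left(-434\right) = \left(\frac{5 + 1}{-203} + 280\right) \left(-434\right) = \left(6 \left(- \frac{1}{203}\right) + 280\right) \left(-434\right) = \left(- \frac{6}{203} + 280\right) \left(-434\right) = \frac{56834}{203} \left(-434\right) = - \frac{3523708}{29}$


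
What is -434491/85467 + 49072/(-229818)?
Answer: -17341314877/3273642501 ≈ -5.2973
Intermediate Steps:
-434491/85467 + 49072/(-229818) = -434491*1/85467 + 49072*(-1/229818) = -434491/85467 - 24536/114909 = -17341314877/3273642501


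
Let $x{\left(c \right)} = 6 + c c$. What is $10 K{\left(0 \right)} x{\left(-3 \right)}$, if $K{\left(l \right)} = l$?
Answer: $0$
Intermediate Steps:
$x{\left(c \right)} = 6 + c^{2}$
$10 K{\left(0 \right)} x{\left(-3 \right)} = 10 \cdot 0 \left(6 + \left(-3\right)^{2}\right) = 0 \left(6 + 9\right) = 0 \cdot 15 = 0$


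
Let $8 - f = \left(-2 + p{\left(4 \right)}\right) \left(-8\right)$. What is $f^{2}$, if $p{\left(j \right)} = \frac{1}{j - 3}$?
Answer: $0$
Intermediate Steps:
$p{\left(j \right)} = \frac{1}{-3 + j}$
$f = 0$ ($f = 8 - \left(-2 + \frac{1}{-3 + 4}\right) \left(-8\right) = 8 - \left(-2 + 1^{-1}\right) \left(-8\right) = 8 - \left(-2 + 1\right) \left(-8\right) = 8 - \left(-1\right) \left(-8\right) = 8 - 8 = 0$)
$f^{2} = 0^{2} = 0$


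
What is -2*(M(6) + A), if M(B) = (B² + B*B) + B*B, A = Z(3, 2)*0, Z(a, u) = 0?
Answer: -216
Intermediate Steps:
A = 0 (A = 0*0 = 0)
M(B) = 3*B² (M(B) = (B² + B²) + B² = 2*B² + B² = 3*B²)
-2*(M(6) + A) = -2*(3*6² + 0) = -2*(3*36 + 0) = -2*(108 + 0) = -2*108 = -216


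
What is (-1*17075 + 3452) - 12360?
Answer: -25983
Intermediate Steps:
(-1*17075 + 3452) - 12360 = (-17075 + 3452) - 12360 = -13623 - 12360 = -25983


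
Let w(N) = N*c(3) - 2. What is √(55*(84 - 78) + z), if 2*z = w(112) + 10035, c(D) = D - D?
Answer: 17*√74/2 ≈ 73.120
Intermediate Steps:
c(D) = 0
w(N) = -2 (w(N) = N*0 - 2 = 0 - 2 = -2)
z = 10033/2 (z = (-2 + 10035)/2 = (½)*10033 = 10033/2 ≈ 5016.5)
√(55*(84 - 78) + z) = √(55*(84 - 78) + 10033/2) = √(55*6 + 10033/2) = √(330 + 10033/2) = √(10693/2) = 17*√74/2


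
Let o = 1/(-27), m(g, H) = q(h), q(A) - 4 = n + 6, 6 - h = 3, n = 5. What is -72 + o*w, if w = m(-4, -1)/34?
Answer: -22037/306 ≈ -72.016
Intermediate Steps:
h = 3 (h = 6 - 1*3 = 6 - 3 = 3)
q(A) = 15 (q(A) = 4 + (5 + 6) = 4 + 11 = 15)
m(g, H) = 15
o = -1/27 ≈ -0.037037
w = 15/34 ≈ 0.44118
-72 + o*w = -72 - 1/27*15/34 = -72 - 5/306 = -22037/306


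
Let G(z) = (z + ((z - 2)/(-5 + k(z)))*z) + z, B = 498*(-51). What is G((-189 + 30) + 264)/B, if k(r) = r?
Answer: -707/56440 ≈ -0.012527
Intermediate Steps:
B = -25398
G(z) = 2*z + z*(-2 + z)/(-5 + z) (G(z) = (z + ((z - 2)/(-5 + z))*z) + z = (z + ((-2 + z)/(-5 + z))*z) + z = (z + z*(-2 + z)/(-5 + z)) + z = 2*z + z*(-2 + z)/(-5 + z))
G((-189 + 30) + 264)/B = (3*((-189 + 30) + 264)*(-4 + ((-189 + 30) + 264))/(-5 + ((-189 + 30) + 264)))/(-25398) = (3*(-159 + 264)*(-4 + (-159 + 264))/(-5 + (-159 + 264)))*(-1/25398) = (3*105*(-4 + 105)/(-5 + 105))*(-1/25398) = (3*105*101/100)*(-1/25398) = (3*105*(1/100)*101)*(-1/25398) = (6363/20)*(-1/25398) = -707/56440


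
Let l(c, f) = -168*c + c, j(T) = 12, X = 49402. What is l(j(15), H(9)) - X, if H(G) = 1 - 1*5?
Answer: -51406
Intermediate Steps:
H(G) = -4 (H(G) = 1 - 5 = -4)
l(c, f) = -167*c
l(j(15), H(9)) - X = -167*12 - 1*49402 = -2004 - 49402 = -51406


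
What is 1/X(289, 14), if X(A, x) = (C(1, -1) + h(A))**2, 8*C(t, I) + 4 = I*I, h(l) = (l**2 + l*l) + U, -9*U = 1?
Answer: 5184/144648464406121 ≈ 3.5839e-11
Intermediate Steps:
U = -1/9 (U = -1/9*1 = -1/9 ≈ -0.11111)
h(l) = -1/9 + 2*l**2 (h(l) = (l**2 + l*l) - 1/9 = (l**2 + l**2) - 1/9 = 2*l**2 - 1/9 = -1/9 + 2*l**2)
C(t, I) = -1/2 + I**2/8 (C(t, I) = -1/2 + (I*I)/8 = -1/2 + I**2/8)
X(A, x) = (-35/72 + 2*A**2)**2 (X(A, x) = ((-1/2 + (1/8)*(-1)**2) + (-1/9 + 2*A**2))**2 = ((-1/2 + (1/8)*1) + (-1/9 + 2*A**2))**2 = ((-1/2 + 1/8) + (-1/9 + 2*A**2))**2 = (-3/8 + (-1/9 + 2*A**2))**2 = (-35/72 + 2*A**2)**2)
1/X(289, 14) = 1/((-35 + 144*289**2)**2/5184) = 1/((-35 + 144*83521)**2/5184) = 1/((-35 + 12027024)**2/5184) = 1/((1/5184)*12026989**2) = 1/((1/5184)*144648464406121) = 1/(144648464406121/5184) = 5184/144648464406121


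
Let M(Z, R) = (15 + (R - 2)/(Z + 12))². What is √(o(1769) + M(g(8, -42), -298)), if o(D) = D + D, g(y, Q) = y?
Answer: √3538 ≈ 59.481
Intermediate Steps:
o(D) = 2*D
M(Z, R) = (15 + (-2 + R)/(12 + Z))²
√(o(1769) + M(g(8, -42), -298)) = √(2*1769 + (178 - 298 + 15*8)²/(12 + 8)²) = √(3538 + (178 - 298 + 120)²/20²) = √(3538 + (1/400)*0²) = √(3538 + (1/400)*0) = √(3538 + 0) = √3538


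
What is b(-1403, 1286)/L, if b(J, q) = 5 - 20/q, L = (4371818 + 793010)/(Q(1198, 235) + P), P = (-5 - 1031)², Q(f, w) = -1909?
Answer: 3433795335/3320984404 ≈ 1.0340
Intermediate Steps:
P = 1073296 (P = (-1036)² = 1073296)
L = 5164828/1071387 (L = (4371818 + 793010)/(-1909 + 1073296) = 5164828/1071387 ≈ 4.8207)
b(J, q) = 5 - 20/q
b(-1403, 1286)/L = (5 - 20/1286)/(5164828/1071387) = (5 - 20*1/1286)*(1071387/5164828) = (5 - 10/643)*(1071387/5164828) = (3205/643)*(1071387/5164828) = 3433795335/3320984404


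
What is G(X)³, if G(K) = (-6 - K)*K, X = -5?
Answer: 125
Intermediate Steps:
G(K) = K*(-6 - K)
G(X)³ = (-1*(-5)*(6 - 5))³ = (-1*(-5)*1)³ = 5³ = 125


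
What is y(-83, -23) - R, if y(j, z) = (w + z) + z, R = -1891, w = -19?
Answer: 1826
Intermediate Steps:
y(j, z) = -19 + 2*z (y(j, z) = (-19 + z) + z = -19 + 2*z)
y(-83, -23) - R = (-19 + 2*(-23)) - 1*(-1891) = (-19 - 46) + 1891 = -65 + 1891 = 1826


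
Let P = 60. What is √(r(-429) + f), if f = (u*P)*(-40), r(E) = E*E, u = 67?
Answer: √23241 ≈ 152.45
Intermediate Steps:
r(E) = E²
f = -160800 (f = (67*60)*(-40) = 4020*(-40) = -160800)
√(r(-429) + f) = √((-429)² - 160800) = √(184041 - 160800) = √23241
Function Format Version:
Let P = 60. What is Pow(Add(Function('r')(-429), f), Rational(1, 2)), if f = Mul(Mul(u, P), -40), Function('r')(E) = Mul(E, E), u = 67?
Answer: Pow(23241, Rational(1, 2)) ≈ 152.45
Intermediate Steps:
Function('r')(E) = Pow(E, 2)
f = -160800 (f = Mul(Mul(67, 60), -40) = Mul(4020, -40) = -160800)
Pow(Add(Function('r')(-429), f), Rational(1, 2)) = Pow(Add(Pow(-429, 2), -160800), Rational(1, 2)) = Pow(Add(184041, -160800), Rational(1, 2)) = Pow(23241, Rational(1, 2))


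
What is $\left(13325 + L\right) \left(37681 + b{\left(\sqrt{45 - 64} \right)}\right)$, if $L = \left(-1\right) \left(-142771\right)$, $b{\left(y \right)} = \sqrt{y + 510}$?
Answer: $5881853376 + 156096 \sqrt{510 + i \sqrt{19}} \approx 5.8854 \cdot 10^{9} + 15064.0 i$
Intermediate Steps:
$b{\left(y \right)} = \sqrt{510 + y}$
$L = 142771$
$\left(13325 + L\right) \left(37681 + b{\left(\sqrt{45 - 64} \right)}\right) = \left(13325 + 142771\right) \left(37681 + \sqrt{510 + \sqrt{45 - 64}}\right) = 156096 \left(37681 + \sqrt{510 + \sqrt{-19}}\right) = 156096 \left(37681 + \sqrt{510 + i \sqrt{19}}\right) = 5881853376 + 156096 \sqrt{510 + i \sqrt{19}}$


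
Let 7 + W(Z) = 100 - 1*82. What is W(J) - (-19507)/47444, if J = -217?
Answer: 541391/47444 ≈ 11.411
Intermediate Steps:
W(Z) = 11 (W(Z) = -7 + (100 - 1*82) = -7 + (100 - 82) = -7 + 18 = 11)
W(J) - (-19507)/47444 = 11 - (-19507)/47444 = 11 - 1*(-19507/47444) = 11 + 19507/47444 = 541391/47444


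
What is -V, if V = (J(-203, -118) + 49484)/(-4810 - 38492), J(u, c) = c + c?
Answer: 8208/7217 ≈ 1.1373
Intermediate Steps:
J(u, c) = 2*c
V = -8208/7217 (V = (2*(-118) + 49484)/(-4810 - 38492) = (-236 + 49484)/(-43302) = 49248*(-1/43302) = -8208/7217 ≈ -1.1373)
-V = -1*(-8208/7217) = 8208/7217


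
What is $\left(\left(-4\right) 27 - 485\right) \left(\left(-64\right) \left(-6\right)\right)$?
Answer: $-227712$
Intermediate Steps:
$\left(\left(-4\right) 27 - 485\right) \left(\left(-64\right) \left(-6\right)\right) = \left(-108 - 485\right) 384 = \left(-593\right) 384 = -227712$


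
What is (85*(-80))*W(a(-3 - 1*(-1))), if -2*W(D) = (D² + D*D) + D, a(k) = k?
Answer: 20400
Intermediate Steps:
W(D) = -D² - D/2 (W(D) = -((D² + D*D) + D)/2 = -((D² + D²) + D)/2 = -(2*D² + D)/2 = -(D + 2*D²)/2 = -D² - D/2)
(85*(-80))*W(a(-3 - 1*(-1))) = (85*(-80))*(-(-3 - 1*(-1))*(½ + (-3 - 1*(-1)))) = -(-6800)*(-3 + 1)*(½ + (-3 + 1)) = -(-6800)*(-2)*(½ - 2) = -(-6800)*(-2)*(-3)/2 = -6800*(-3) = 20400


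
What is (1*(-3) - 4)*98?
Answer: -686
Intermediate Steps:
(1*(-3) - 4)*98 = (-3 - 4)*98 = -7*98 = -686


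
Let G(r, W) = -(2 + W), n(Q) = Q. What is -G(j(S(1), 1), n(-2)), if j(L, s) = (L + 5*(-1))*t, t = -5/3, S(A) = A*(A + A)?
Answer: 0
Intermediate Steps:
S(A) = 2*A**2 (S(A) = A*(2*A) = 2*A**2)
t = -5/3 (t = -5*1/3 = -5/3 ≈ -1.6667)
j(L, s) = 25/3 - 5*L/3 (j(L, s) = (L + 5*(-1))*(-5/3) = (L - 5)*(-5/3) = (-5 + L)*(-5/3) = 25/3 - 5*L/3)
G(r, W) = -2 - W
-G(j(S(1), 1), n(-2)) = -(-2 - 1*(-2)) = -(-2 + 2) = -1*0 = 0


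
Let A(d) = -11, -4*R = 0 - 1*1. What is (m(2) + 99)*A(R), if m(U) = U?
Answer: -1111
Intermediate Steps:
R = ¼ (R = -(0 - 1*1)/4 = -(0 - 1)/4 = -¼*(-1) = ¼ ≈ 0.25000)
(m(2) + 99)*A(R) = (2 + 99)*(-11) = 101*(-11) = -1111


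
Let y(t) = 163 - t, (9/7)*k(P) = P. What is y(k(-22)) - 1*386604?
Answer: -3477815/9 ≈ -3.8642e+5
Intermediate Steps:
k(P) = 7*P/9
y(k(-22)) - 1*386604 = (163 - 7*(-22)/9) - 1*386604 = (163 - 1*(-154/9)) - 386604 = (163 + 154/9) - 386604 = 1621/9 - 386604 = -3477815/9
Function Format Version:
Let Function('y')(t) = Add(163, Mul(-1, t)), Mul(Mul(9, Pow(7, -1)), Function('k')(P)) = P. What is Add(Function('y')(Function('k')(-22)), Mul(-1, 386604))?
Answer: Rational(-3477815, 9) ≈ -3.8642e+5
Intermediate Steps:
Function('k')(P) = Mul(Rational(7, 9), P)
Add(Function('y')(Function('k')(-22)), Mul(-1, 386604)) = Add(Add(163, Mul(-1, Mul(Rational(7, 9), -22))), Mul(-1, 386604)) = Add(Add(163, Mul(-1, Rational(-154, 9))), -386604) = Add(Add(163, Rational(154, 9)), -386604) = Add(Rational(1621, 9), -386604) = Rational(-3477815, 9)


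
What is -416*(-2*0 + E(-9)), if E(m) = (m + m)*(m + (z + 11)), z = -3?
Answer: -7488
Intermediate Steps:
E(m) = 2*m*(8 + m) (E(m) = (m + m)*(m + (-3 + 11)) = (2*m)*(m + 8) = (2*m)*(8 + m) = 2*m*(8 + m))
-416*(-2*0 + E(-9)) = -416*(-2*0 + 2*(-9)*(8 - 9)) = -416*(0 + 2*(-9)*(-1)) = -416*(0 + 18) = -416*18 = -7488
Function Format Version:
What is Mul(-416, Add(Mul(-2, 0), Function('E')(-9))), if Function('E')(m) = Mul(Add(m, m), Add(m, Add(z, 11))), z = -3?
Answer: -7488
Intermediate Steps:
Function('E')(m) = Mul(2, m, Add(8, m)) (Function('E')(m) = Mul(Add(m, m), Add(m, Add(-3, 11))) = Mul(Mul(2, m), Add(m, 8)) = Mul(Mul(2, m), Add(8, m)) = Mul(2, m, Add(8, m)))
Mul(-416, Add(Mul(-2, 0), Function('E')(-9))) = Mul(-416, Add(Mul(-2, 0), Mul(2, -9, Add(8, -9)))) = Mul(-416, Add(0, Mul(2, -9, -1))) = Mul(-416, Add(0, 18)) = Mul(-416, 18) = -7488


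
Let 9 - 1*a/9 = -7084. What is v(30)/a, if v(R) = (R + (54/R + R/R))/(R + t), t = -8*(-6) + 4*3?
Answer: 2/350325 ≈ 5.7090e-6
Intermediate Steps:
t = 60 (t = 48 + 12 = 60)
v(R) = (1 + R + 54/R)/(60 + R) (v(R) = (R + (54/R + R/R))/(R + 60) = (R + (54/R + 1))/(60 + R) = (R + (1 + 54/R))/(60 + R) = (1 + R + 54/R)/(60 + R))
a = 63837 (a = 81 - 9*(-7084) = 81 + 63756 = 63837)
v(30)/a = ((54 + 30 + 30²)/(30*(60 + 30)))/63837 = ((1/30)*(54 + 30 + 900)/90)*(1/63837) = ((1/30)*(1/90)*984)*(1/63837) = (82/225)*(1/63837) = 2/350325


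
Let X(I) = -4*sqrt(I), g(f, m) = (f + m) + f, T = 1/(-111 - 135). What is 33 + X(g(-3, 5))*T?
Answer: 33 + 2*I/123 ≈ 33.0 + 0.01626*I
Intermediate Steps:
T = -1/246 (T = 1/(-246) = -1/246 ≈ -0.0040650)
g(f, m) = m + 2*f
33 + X(g(-3, 5))*T = 33 - 4*sqrt(5 + 2*(-3))*(-1/246) = 33 - 4*sqrt(5 - 6)*(-1/246) = 33 - 4*I*(-1/246) = 33 + 2*I/123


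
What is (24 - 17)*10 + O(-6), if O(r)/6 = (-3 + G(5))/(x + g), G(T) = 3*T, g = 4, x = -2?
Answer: 106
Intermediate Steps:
O(r) = 36 (O(r) = 6*((-3 + 3*5)/(-2 + 4)) = 6*((-3 + 15)/2) = 6*(12*(½)) = 6*6 = 36)
(24 - 17)*10 + O(-6) = (24 - 17)*10 + 36 = 7*10 + 36 = 70 + 36 = 106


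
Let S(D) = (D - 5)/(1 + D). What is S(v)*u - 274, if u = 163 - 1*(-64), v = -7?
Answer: 180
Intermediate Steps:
S(D) = (-5 + D)/(1 + D)
u = 227 (u = 163 + 64 = 227)
S(v)*u - 274 = ((-5 - 7)/(1 - 7))*227 - 274 = (-12/(-6))*227 - 274 = -⅙*(-12)*227 - 274 = 2*227 - 274 = 454 - 274 = 180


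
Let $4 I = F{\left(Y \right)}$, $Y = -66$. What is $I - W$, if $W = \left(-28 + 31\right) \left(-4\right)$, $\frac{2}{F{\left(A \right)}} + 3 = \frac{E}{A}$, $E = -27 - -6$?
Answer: $\frac{697}{59} \approx 11.814$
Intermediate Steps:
$E = -21$ ($E = -27 + 6 = -21$)
$F{\left(A \right)} = \frac{2}{-3 - \frac{21}{A}}$
$I = - \frac{11}{59}$ ($I = \frac{\left(-2\right) \left(-66\right) \frac{1}{21 + 3 \left(-66\right)}}{4} = \frac{\left(-2\right) \left(-66\right) \frac{1}{21 - 198}}{4} = \frac{\left(-2\right) \left(-66\right) \frac{1}{-177}}{4} = \frac{\left(-2\right) \left(-66\right) \left(- \frac{1}{177}\right)}{4} = \frac{1}{4} \left(- \frac{44}{59}\right) = - \frac{11}{59} \approx -0.18644$)
$W = -12$ ($W = 3 \left(-4\right) = -12$)
$I - W = - \frac{11}{59} - -12 = - \frac{11}{59} + 12 = \frac{697}{59}$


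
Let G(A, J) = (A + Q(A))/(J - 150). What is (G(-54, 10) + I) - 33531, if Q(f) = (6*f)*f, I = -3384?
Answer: -2592771/70 ≈ -37040.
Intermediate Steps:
Q(f) = 6*f**2
G(A, J) = (A + 6*A**2)/(-150 + J) (G(A, J) = (A + 6*A**2)/(J - 150) = (A + 6*A**2)/(-150 + J))
(G(-54, 10) + I) - 33531 = (-54*(1 + 6*(-54))/(-150 + 10) - 3384) - 33531 = (-54*(1 - 324)/(-140) - 3384) - 33531 = (-54*(-1/140)*(-323) - 3384) - 33531 = (-8721/70 - 3384) - 33531 = -245601/70 - 33531 = -2592771/70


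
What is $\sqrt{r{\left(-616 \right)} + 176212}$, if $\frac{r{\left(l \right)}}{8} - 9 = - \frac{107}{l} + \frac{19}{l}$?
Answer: $\frac{2 \sqrt{2159493}}{7} \approx 419.86$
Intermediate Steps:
$r{\left(l \right)} = 72 - \frac{704}{l}$ ($r{\left(l \right)} = 72 + 8 \left(- \frac{107}{l} + \frac{19}{l}\right) = 72 + 8 \left(- \frac{88}{l}\right) = 72 - \frac{704}{l}$)
$\sqrt{r{\left(-616 \right)} + 176212} = \sqrt{\left(72 - \frac{704}{-616}\right) + 176212} = \sqrt{\left(72 - - \frac{8}{7}\right) + 176212} = \sqrt{\left(72 + \frac{8}{7}\right) + 176212} = \sqrt{\frac{512}{7} + 176212} = \sqrt{\frac{1233996}{7}} = \frac{2 \sqrt{2159493}}{7}$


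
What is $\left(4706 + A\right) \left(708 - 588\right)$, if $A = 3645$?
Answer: $1002120$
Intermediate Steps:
$\left(4706 + A\right) \left(708 - 588\right) = \left(4706 + 3645\right) \left(708 - 588\right) = 8351 \cdot 120 = 1002120$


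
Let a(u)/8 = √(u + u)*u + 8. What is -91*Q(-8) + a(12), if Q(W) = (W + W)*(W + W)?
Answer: -23232 + 192*√6 ≈ -22762.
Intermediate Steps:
a(u) = 64 + 8*√2*u^(3/2) (a(u) = 8*(√(u + u)*u + 8) = 8*(√(2*u)*u + 8) = 8*((√2*√u)*u + 8) = 8*(√2*u^(3/2) + 8) = 8*(8 + √2*u^(3/2)) = 64 + 8*√2*u^(3/2))
Q(W) = 4*W² (Q(W) = (2*W)*(2*W) = 4*W²)
-91*Q(-8) + a(12) = -364*(-8)² + (64 + 8*√2*12^(3/2)) = -364*64 + (64 + 8*√2*(24*√3)) = -91*256 + (64 + 192*√6) = -23296 + (64 + 192*√6) = -23232 + 192*√6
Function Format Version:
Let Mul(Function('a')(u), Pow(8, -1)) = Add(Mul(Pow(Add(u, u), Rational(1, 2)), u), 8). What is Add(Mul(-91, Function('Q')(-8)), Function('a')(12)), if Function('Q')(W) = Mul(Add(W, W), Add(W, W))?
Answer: Add(-23232, Mul(192, Pow(6, Rational(1, 2)))) ≈ -22762.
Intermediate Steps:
Function('a')(u) = Add(64, Mul(8, Pow(2, Rational(1, 2)), Pow(u, Rational(3, 2)))) (Function('a')(u) = Mul(8, Add(Mul(Pow(Add(u, u), Rational(1, 2)), u), 8)) = Mul(8, Add(Mul(Pow(Mul(2, u), Rational(1, 2)), u), 8)) = Mul(8, Add(Mul(Mul(Pow(2, Rational(1, 2)), Pow(u, Rational(1, 2))), u), 8)) = Mul(8, Add(Mul(Pow(2, Rational(1, 2)), Pow(u, Rational(3, 2))), 8)) = Mul(8, Add(8, Mul(Pow(2, Rational(1, 2)), Pow(u, Rational(3, 2))))) = Add(64, Mul(8, Pow(2, Rational(1, 2)), Pow(u, Rational(3, 2)))))
Function('Q')(W) = Mul(4, Pow(W, 2)) (Function('Q')(W) = Mul(Mul(2, W), Mul(2, W)) = Mul(4, Pow(W, 2)))
Add(Mul(-91, Function('Q')(-8)), Function('a')(12)) = Add(Mul(-91, Mul(4, Pow(-8, 2))), Add(64, Mul(8, Pow(2, Rational(1, 2)), Pow(12, Rational(3, 2))))) = Add(Mul(-91, Mul(4, 64)), Add(64, Mul(8, Pow(2, Rational(1, 2)), Mul(24, Pow(3, Rational(1, 2)))))) = Add(Mul(-91, 256), Add(64, Mul(192, Pow(6, Rational(1, 2))))) = Add(-23296, Add(64, Mul(192, Pow(6, Rational(1, 2))))) = Add(-23232, Mul(192, Pow(6, Rational(1, 2))))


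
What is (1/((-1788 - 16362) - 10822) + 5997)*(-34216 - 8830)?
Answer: -3739515421409/14486 ≈ -2.5815e+8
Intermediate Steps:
(1/((-1788 - 16362) - 10822) + 5997)*(-34216 - 8830) = (1/(-18150 - 10822) + 5997)*(-43046) = (1/(-28972) + 5997)*(-43046) = (-1/28972 + 5997)*(-43046) = (173745083/28972)*(-43046) = -3739515421409/14486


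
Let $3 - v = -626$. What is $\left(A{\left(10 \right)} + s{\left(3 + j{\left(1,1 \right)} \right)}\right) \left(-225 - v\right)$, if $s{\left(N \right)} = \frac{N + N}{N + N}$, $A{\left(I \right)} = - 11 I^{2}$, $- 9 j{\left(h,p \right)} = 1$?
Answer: $938546$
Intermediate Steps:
$j{\left(h,p \right)} = - \frac{1}{9}$ ($j{\left(h,p \right)} = \left(- \frac{1}{9}\right) 1 = - \frac{1}{9}$)
$v = 629$ ($v = 3 - -626 = 3 + 626 = 629$)
$s{\left(N \right)} = 1$ ($s{\left(N \right)} = \frac{2 N}{2 N} = 2 N \frac{1}{2 N} = 1$)
$\left(A{\left(10 \right)} + s{\left(3 + j{\left(1,1 \right)} \right)}\right) \left(-225 - v\right) = \left(- 11 \cdot 10^{2} + 1\right) \left(-225 - 629\right) = \left(\left(-11\right) 100 + 1\right) \left(-225 - 629\right) = \left(-1100 + 1\right) \left(-854\right) = \left(-1099\right) \left(-854\right) = 938546$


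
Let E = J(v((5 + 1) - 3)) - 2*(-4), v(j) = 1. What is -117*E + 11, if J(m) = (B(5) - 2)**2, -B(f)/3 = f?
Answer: -34738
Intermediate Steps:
B(f) = -3*f
J(m) = 289 (J(m) = (-3*5 - 2)**2 = (-15 - 2)**2 = (-17)**2 = 289)
E = 297 (E = 289 - 2*(-4) = 289 + 8 = 297)
-117*E + 11 = -117*297 + 11 = -34749 + 11 = -34738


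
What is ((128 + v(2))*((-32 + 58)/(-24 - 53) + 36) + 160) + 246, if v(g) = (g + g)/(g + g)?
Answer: 385496/77 ≈ 5006.4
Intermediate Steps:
v(g) = 1 (v(g) = (2*g)/((2*g)) = (2*g)*(1/(2*g)) = 1)
((128 + v(2))*((-32 + 58)/(-24 - 53) + 36) + 160) + 246 = ((128 + 1)*((-32 + 58)/(-24 - 53) + 36) + 160) + 246 = (129*(26/(-77) + 36) + 160) + 246 = (129*(26*(-1/77) + 36) + 160) + 246 = (129*(-26/77 + 36) + 160) + 246 = (129*(2746/77) + 160) + 246 = (354234/77 + 160) + 246 = 366554/77 + 246 = 385496/77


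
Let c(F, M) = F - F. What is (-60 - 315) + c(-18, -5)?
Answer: -375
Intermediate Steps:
c(F, M) = 0
(-60 - 315) + c(-18, -5) = (-60 - 315) + 0 = -375 + 0 = -375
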